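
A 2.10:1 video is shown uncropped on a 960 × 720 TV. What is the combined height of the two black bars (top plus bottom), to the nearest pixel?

Since 2.100 > 1.333, the video is width-limited.
That makes the image 457.14 px tall (960 / 2.100).
Black = 720 − 457.14 = 262.86 px.

263 px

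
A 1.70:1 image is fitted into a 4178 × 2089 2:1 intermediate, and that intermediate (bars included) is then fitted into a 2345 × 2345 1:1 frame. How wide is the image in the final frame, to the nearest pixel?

1.70:1 in 4178×2089: fills the height, so the image is 3551.30 × 2089.00.
2:1 in 2345×2345: fills the width, so the intermediate becomes 2345.00 × 1172.50 — a scale of ×0.5613.
The image scales with it: width 3551.30 × 0.5613 ≈ 1993.25.

1993 px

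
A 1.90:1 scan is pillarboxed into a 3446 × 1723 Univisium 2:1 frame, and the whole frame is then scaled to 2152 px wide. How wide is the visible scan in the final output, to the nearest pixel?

2044 px

At 3446×1723 the scan is height-limited, so width = 1723 × 1.900 ≈ 3273.70 px.
The frame scales by 2152/3446 = 0.6245; 3273.70 × 0.6245 ≈ 2044.40 px.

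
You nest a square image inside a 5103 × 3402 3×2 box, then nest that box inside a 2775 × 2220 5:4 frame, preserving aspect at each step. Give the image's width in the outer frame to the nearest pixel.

square in 5103×3402: fills the height, so the image is 3402.00 × 3402.00.
The 3×2 canvas is width-limited in 2775×2220, giving 2775.00 × 1850.00; scale factor 0.5438.
The image scales with it: width 3402.00 × 0.5438 ≈ 1850.00.

1850 px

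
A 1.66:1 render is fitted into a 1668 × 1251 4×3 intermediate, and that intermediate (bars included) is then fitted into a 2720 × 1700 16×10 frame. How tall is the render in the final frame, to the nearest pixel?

Inside the 1668×1251 canvas the render is width-limited at 1668.00 × 1004.82.
The 4×3 canvas is height-limited in 2720×1700, giving 2266.67 × 1700.00; scale factor 1.3589.
So the render's height is 1004.82 × 1.3589 ≈ 1365.46.

1365 px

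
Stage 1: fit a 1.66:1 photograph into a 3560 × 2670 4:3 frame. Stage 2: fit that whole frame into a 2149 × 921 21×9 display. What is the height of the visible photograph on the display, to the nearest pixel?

740 px

Inside the 3560×2670 canvas the photograph is width-limited at 3560.00 × 2144.58.
Second fit — the 4:3 canvas into 2149×921 spans the height: 1228.00 × 921.00 (×0.3449 from 3560×2670).
The photograph scales with it: height 2144.58 × 0.3449 ≈ 739.76.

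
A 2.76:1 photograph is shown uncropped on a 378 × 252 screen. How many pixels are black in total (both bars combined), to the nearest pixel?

2.76:1 is wider than 3×2, so it spans the full width.
The photograph is 378 / 2.760 ≈ 136.9565 px tall.
Black = 252 − 136.9565 = 115.0435 px.
That's 115.0435 × 378 ≈ 43486 black pixels.

43486 pixels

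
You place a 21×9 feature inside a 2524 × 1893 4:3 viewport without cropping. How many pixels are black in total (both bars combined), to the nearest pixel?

2047685 pixels

21×9 is wider than 4:3, so it spans the full width.
The feature is 2524 × 9/21 ≈ 1081.7143 px tall.
1893 − 1081.7143 = 811.2857 px of bars.
That's 811.2857 × 2524 ≈ 2047685 black pixels.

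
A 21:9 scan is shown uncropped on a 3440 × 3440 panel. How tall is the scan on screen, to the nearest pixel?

Since 2.333 > 1.000, the scan is width-limited.
The scan is 3440 × 9/21 ≈ 1474.29 px tall.

1474 px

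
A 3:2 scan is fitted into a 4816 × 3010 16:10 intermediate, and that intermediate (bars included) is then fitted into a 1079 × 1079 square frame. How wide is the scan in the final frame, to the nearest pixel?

1012 px

3:2 in 4816×3010: fills the height, so the scan is 4515.00 × 3010.00.
The 16:10 canvas is width-limited in 1079×1079, giving 1079.00 × 674.38; scale factor 0.2240.
So the scan's width is 4515.00 × 0.2240 ≈ 1011.56.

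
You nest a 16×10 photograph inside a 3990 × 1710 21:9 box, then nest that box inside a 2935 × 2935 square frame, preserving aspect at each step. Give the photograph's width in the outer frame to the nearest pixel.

16×10 in 3990×1710: fills the height, so the photograph is 2736.00 × 1710.00.
Second fit — the 21:9 canvas into 2935×2935 spans the width: 2935.00 × 1257.86 (×0.7356 from 3990×1710).
Applying the same ×0.7356: 2736.00 → 2012.57.

2013 px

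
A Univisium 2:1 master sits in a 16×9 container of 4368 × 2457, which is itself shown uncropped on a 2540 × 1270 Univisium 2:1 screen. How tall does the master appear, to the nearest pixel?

Inside the 4368×2457 canvas the master is width-limited at 4368.00 × 2184.00.
Second fit — the 16×9 canvas into 2540×1270 spans the height: 2257.78 × 1270.00 (×0.5169 from 4368×2457).
The master scales with it: height 2184.00 × 0.5169 ≈ 1128.89.

1129 px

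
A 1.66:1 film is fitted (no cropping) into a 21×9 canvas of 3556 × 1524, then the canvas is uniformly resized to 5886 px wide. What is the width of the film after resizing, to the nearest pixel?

In the 3556×1524 frame the film fills the height: width = 1524 × 1.660 ≈ 2529.84 px.
The frame scales by 5886/3556 = 1.6552; 2529.84 × 1.6552 ≈ 4187.47 px.

4187 px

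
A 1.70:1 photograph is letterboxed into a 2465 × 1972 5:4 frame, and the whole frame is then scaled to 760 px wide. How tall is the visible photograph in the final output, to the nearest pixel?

447 px

Fitted into 2465×1972, the photograph spans the width; its height is 2465 / 1.700 ≈ 1450.00 px.
The frame scales by 760/2465 = 0.3083; 1450.00 × 0.3083 ≈ 447.06 px.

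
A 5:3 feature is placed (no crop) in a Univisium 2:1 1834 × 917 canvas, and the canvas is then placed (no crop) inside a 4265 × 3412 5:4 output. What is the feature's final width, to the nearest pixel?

First fit — 5:3 into 1834×917 spans the height: 1528.33 × 917.00.
The Univisium 2:1 canvas is width-limited in 4265×3412, giving 4265.00 × 2132.50; scale factor 2.3255.
So the feature's width is 1528.33 × 2.3255 ≈ 3554.17.

3554 px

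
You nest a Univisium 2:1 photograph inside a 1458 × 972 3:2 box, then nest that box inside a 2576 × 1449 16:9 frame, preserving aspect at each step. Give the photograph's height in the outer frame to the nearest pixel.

Univisium 2:1 in 1458×972: fills the width, so the photograph is 1458.00 × 729.00.
3:2 in 2576×1449: fills the height, so the intermediate becomes 2173.50 × 1449.00 — a scale of ×1.4907.
The photograph scales with it: height 729.00 × 1.4907 ≈ 1086.75.

1087 px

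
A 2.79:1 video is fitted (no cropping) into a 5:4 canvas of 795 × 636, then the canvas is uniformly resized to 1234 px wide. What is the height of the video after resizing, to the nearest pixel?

442 px

In the 795×636 frame the video fills the width: height = 795 / 2.790 ≈ 284.95 px.
The frame scales by 1234/795 = 1.5522; 284.95 × 1.5522 ≈ 442.29 px.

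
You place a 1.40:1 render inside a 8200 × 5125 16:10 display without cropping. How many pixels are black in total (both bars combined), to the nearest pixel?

5253125 pixels

1.40:1 (1.400) < 16:10 (1.600), so the render fills the height.
The render is 5125 × 1.400 ≈ 7175.0000 px wide.
8200 − 7175.0000 = 1025.0000 px of bars.
That's 1025.0000 × 5125 ≈ 5253125 black pixels.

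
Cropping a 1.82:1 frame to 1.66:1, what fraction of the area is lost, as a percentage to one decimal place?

Going from 1.82:1 to 1.66:1 means cutting width while keeping height.
Area ratio = (1.660)/(1.820) = 91.21%; the remaining 8.79% is cropped out.

8.8%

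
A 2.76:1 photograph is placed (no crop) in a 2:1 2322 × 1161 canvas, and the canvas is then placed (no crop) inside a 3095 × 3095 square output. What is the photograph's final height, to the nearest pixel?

First fit — 2.76:1 into 2322×1161 spans the width: 2322.00 × 841.30.
The 2:1 canvas is width-limited in 3095×3095, giving 3095.00 × 1547.50; scale factor 1.3329.
Applying the same ×1.3329: 841.30 → 1121.38.

1121 px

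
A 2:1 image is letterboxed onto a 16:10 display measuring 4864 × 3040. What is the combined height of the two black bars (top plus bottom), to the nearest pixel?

608 px

2:1 (2.000) > 16:10 (1.600), so the image fills the width.
The image is 4864 × 1/2 ≈ 2432.00 px tall.
3040 − 2432.00 = 608.00 px of bars.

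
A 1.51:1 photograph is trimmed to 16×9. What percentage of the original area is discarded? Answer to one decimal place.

15.1%

Going from 1.51:1 to 16×9 means cutting height while keeping width.
(1.510)/(1.778) ≈ 0.849 of the area survives, leaving 15.06% discarded.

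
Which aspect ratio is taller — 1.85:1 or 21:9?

1.85:1

1.85 and 21:9 = 2.333; 2.333 > 1.85. The smaller width-to-height ratio is the taller frame.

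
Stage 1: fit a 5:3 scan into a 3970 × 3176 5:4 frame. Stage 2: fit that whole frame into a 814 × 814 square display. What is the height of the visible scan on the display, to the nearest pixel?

488 px

First fit — 5:3 into 3970×3176 spans the width: 3970.00 × 2382.00.
5:4 in 814×814: fills the width, so the intermediate becomes 814.00 × 651.20 — a scale of ×0.2050.
So the scan's height is 2382.00 × 0.2050 ≈ 488.40.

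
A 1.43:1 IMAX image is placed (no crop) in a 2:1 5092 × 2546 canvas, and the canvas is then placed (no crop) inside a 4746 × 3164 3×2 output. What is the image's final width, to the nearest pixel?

3393 px

Inside the 5092×2546 canvas the image is height-limited at 3640.78 × 2546.00.
2:1 in 4746×3164: fills the width, so the intermediate becomes 4746.00 × 2373.00 — a scale of ×0.9321.
So the image's width is 3640.78 × 0.9321 ≈ 3393.39.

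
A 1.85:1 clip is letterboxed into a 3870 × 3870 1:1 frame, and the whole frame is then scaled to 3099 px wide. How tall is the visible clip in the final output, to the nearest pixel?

1675 px

In the 3870×3870 frame the clip fills the width: height = 3870 / 1.850 ≈ 2091.89 px.
The frame scales by 3099/3870 = 0.8008; 2091.89 × 0.8008 ≈ 1675.14 px.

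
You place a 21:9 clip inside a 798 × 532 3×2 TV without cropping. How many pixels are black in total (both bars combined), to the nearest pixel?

151620 pixels

Since 2.333 > 1.500, the clip is width-limited.
The clip is 798 × 9/21 ≈ 342.0000 px tall.
Leftover height: 532 − 342.0000 = 190.0000 px.
Across the 798-px span: 190.0000 × 798 ≈ 151620 px.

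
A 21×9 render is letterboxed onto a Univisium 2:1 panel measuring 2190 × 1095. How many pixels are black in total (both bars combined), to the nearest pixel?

342579 pixels

21×9 is wider than Univisium 2:1, so it spans the full width.
That makes the image 938.5714 px tall (2190 × 9/21).
Leftover height: 1095 − 938.5714 = 156.4286 px.
Across the 2190-px span: 156.4286 × 2190 ≈ 342579 px.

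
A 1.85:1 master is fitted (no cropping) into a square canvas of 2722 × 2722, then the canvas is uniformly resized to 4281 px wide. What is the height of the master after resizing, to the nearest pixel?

In the 2722×2722 frame the master fills the width: height = 2722 / 1.850 ≈ 1471.35 px.
Resizing to 4281 px wide multiplies everything by 1.5727: 1471.35 → 2314.05 px.

2314 px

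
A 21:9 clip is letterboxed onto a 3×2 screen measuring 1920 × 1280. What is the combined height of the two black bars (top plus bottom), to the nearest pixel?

457 px

21:9 (2.333) > 3×2 (1.500), so the clip fills the width.
Content height = 1920 × 9/21 ≈ 822.86 px.
Leftover height: 1280 − 822.86 = 457.14 px.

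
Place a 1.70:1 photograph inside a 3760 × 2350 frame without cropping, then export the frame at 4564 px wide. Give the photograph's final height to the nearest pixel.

2685 px

At 3760×2350 the photograph is width-limited, so height = 3760 / 1.700 ≈ 2211.76 px.
The frame scales by 4564/3760 = 1.2138; 2211.76 × 1.2138 ≈ 2684.71 px.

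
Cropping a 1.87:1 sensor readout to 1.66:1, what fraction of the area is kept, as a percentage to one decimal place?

The height stays; only width is cut (since 1.66:1 is narrower than 1.87:1).
Fraction kept = (1.660)/(1.870) ≈ 88.77%.

88.8%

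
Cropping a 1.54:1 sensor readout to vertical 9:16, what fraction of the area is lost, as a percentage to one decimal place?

The height stays; only width is cut (since vertical 9:16 is narrower than 1.54:1).
Area ratio = (0.562)/(1.540) = 36.53%; the remaining 63.47% is cropped out.

63.5%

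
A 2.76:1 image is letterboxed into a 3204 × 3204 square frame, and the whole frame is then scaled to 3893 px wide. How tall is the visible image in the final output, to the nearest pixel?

1411 px

At 3204×3204 the image is width-limited, so height = 3204 / 2.760 ≈ 1160.87 px.
Resizing to 3893 px wide multiplies everything by 1.2150: 1160.87 → 1410.51 px.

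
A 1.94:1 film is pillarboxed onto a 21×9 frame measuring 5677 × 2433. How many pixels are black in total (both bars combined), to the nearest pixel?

Since 1.940 < 2.333, the film is height-limited.
The film is 2433 × 1.940 ≈ 4720.0200 px wide.
Black = 5677 − 4720.0200 = 956.9800 px.
That's 956.9800 × 2433 ≈ 2328332 black pixels.

2328332 pixels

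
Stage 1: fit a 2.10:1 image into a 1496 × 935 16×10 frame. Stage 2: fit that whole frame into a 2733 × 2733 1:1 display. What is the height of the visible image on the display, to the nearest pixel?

First fit — 2.10:1 into 1496×935 spans the width: 1496.00 × 712.38.
16×10 in 2733×2733: fills the width, so the intermediate becomes 2733.00 × 1708.12 — a scale of ×1.8269.
So the image's height is 712.38 × 1.8269 ≈ 1301.43.

1301 px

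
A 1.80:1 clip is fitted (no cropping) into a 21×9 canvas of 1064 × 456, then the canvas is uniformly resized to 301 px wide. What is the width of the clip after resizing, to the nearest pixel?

232 px

In the 1064×456 frame the clip fills the height: width = 456 × 1.800 ≈ 820.80 px.
Scaling 1064 → 301 is ×0.2829, so the width becomes 820.80 × 0.2829 ≈ 232.20 px.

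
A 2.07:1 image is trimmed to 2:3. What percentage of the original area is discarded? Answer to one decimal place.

67.8%

Going from 2.07:1 to 2:3 means cutting width while keeping height.
Fraction kept = (0.667)/(2.070) ≈ 32.21%, so 67.79% is lost.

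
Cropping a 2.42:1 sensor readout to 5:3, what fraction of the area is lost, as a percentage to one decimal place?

The height stays; only width is cut (since 5:3 is narrower than 2.42:1).
(1.667)/(2.420) ≈ 0.689 of the area survives, leaving 31.13% discarded.

31.1%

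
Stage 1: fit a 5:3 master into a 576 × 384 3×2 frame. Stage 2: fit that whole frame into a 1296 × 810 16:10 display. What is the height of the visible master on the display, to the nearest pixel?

5:3 in 576×384: fills the width, so the master is 576.00 × 345.60.
Second fit — the 3×2 canvas into 1296×810 spans the height: 1215.00 × 810.00 (×2.1094 from 576×384).
The master scales with it: height 345.60 × 2.1094 ≈ 729.00.

729 px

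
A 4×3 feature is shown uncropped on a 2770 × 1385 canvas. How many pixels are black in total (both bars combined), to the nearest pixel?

1278817 pixels

Since 1.333 < 2.000, the feature is height-limited.
The feature is 1385 × 4/3 ≈ 1846.6667 px wide.
Black = 2770 − 1846.6667 = 923.3333 px.
Bar area = 923.3333 × 1385 ≈ 1278817 px.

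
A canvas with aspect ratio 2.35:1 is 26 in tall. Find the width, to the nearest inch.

61 in

Width = 26 × 2.350 = 61.10.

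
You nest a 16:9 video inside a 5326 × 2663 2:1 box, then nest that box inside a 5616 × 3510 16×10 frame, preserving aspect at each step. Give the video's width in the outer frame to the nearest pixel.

First fit — 16:9 into 5326×2663 spans the height: 4734.22 × 2663.00.
The 2:1 canvas is width-limited in 5616×3510, giving 5616.00 × 2808.00; scale factor 1.0544.
So the video's width is 4734.22 × 1.0544 ≈ 4992.00.

4992 px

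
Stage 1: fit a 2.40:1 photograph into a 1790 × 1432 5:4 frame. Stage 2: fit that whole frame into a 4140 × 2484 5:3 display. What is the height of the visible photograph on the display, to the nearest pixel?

1294 px

Inside the 1790×1432 canvas the photograph is width-limited at 1790.00 × 745.83.
The 5:4 canvas is height-limited in 4140×2484, giving 3105.00 × 2484.00; scale factor 1.7346.
So the photograph's height is 745.83 × 1.7346 ≈ 1293.75.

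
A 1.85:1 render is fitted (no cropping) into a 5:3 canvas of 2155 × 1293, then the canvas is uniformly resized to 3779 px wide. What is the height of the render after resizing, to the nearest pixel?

At 2155×1293 the render is width-limited, so height = 2155 / 1.850 ≈ 1164.86 px.
Scaling 2155 → 3779 is ×1.7536, so the height becomes 1164.86 × 1.7536 ≈ 2042.70 px.

2043 px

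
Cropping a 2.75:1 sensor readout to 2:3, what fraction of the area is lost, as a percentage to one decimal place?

75.8%

Going from 2.75:1 to 2:3 means cutting width while keeping height.
(0.667)/(2.750) ≈ 0.242 of the area survives, leaving 75.76% discarded.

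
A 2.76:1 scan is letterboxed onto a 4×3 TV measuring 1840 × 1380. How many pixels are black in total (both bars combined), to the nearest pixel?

1312533 pixels

2.76:1 (2.760) > 4×3 (1.333), so the scan fills the width.
Content height = 1840 / 2.760 ≈ 666.6667 px.
Black = 1380 − 666.6667 = 713.3333 px.
Across the 1840-px span: 713.3333 × 1840 ≈ 1312533 px.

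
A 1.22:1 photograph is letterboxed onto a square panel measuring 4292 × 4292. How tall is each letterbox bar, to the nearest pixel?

1.22:1 (1.220) > square (1.000), so the photograph fills the width.
The photograph is 4292 / 1.220 ≈ 3518.03 px tall.
Black = 4292 − 3518.03 = 773.97 px, or 386.98 per bar.

387 px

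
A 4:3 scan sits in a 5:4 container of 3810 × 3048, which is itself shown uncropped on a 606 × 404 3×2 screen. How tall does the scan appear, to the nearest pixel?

4:3 in 3810×3048: fills the width, so the scan is 3810.00 × 2857.50.
The 5:4 canvas is height-limited in 606×404, giving 505.00 × 404.00; scale factor 0.1325.
The scan scales with it: height 2857.50 × 0.1325 ≈ 378.75.

379 px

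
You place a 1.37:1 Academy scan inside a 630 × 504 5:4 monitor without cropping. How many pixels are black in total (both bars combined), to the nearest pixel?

27812 pixels

Since 1.370 > 1.250, the scan is width-limited.
Content height = 630 / 1.370 ≈ 459.8540 px.
504 − 459.8540 = 44.1460 px of bars.
Bar area = 44.1460 × 630 ≈ 27812 px.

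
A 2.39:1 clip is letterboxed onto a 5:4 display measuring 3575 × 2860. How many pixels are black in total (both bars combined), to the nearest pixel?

2.39:1 (2.390) > 5:4 (1.250), so the clip fills the width.
The clip is 3575 / 2.390 ≈ 1495.8159 px tall.
2860 − 1495.8159 = 1364.1841 px of bars.
Across the 3575-px span: 1364.1841 × 3575 ≈ 4876958 px.

4876958 pixels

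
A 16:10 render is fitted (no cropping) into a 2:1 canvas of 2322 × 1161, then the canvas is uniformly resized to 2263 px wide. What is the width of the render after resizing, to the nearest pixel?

1810 px

Fitted into 2322×1161, the render spans the height; its width is 1161 × 16/10 ≈ 1857.60 px.
Scaling 2322 → 2263 is ×0.9746, so the width becomes 1857.60 × 0.9746 ≈ 1810.40 px.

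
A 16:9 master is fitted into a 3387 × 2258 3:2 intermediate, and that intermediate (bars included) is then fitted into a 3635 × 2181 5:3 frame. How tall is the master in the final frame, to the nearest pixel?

Inside the 3387×2258 canvas the master is width-limited at 3387.00 × 1905.19.
3:2 in 3635×2181: fills the height, so the intermediate becomes 3271.50 × 2181.00 — a scale of ×0.9659.
Applying the same ×0.9659: 1905.19 → 1840.22.

1840 px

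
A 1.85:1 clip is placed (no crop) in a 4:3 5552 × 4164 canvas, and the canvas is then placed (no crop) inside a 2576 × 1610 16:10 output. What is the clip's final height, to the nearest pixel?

1.85:1 in 5552×4164: fills the width, so the clip is 5552.00 × 3001.08.
Second fit — the 4:3 canvas into 2576×1610 spans the height: 2146.67 × 1610.00 (×0.3866 from 5552×4164).
The clip scales with it: height 3001.08 × 0.3866 ≈ 1160.36.

1160 px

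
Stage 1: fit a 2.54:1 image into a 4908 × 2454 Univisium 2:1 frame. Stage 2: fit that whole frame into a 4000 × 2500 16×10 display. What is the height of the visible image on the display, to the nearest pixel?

1575 px

First fit — 2.54:1 into 4908×2454 spans the width: 4908.00 × 1932.28.
Second fit — the Univisium 2:1 canvas into 4000×2500 spans the width: 4000.00 × 2000.00 (×0.8150 from 4908×2454).
Applying the same ×0.8150: 1932.28 → 1574.80.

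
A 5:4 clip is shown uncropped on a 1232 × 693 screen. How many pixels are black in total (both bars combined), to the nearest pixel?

5:4 is narrower than 16:9, so it spans the full height.
Content width = 693 × 5/4 ≈ 866.2500 px.
1232 − 866.2500 = 365.7500 px of bars.
That's 365.7500 × 693 ≈ 253465 black pixels.

253465 pixels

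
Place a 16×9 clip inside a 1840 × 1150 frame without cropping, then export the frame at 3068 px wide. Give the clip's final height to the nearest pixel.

At 1840×1150 the clip is width-limited, so height = 1840 × 9/16 ≈ 1035.00 px.
Resizing to 3068 px wide multiplies everything by 1.6674: 1035.00 → 1725.75 px.

1726 px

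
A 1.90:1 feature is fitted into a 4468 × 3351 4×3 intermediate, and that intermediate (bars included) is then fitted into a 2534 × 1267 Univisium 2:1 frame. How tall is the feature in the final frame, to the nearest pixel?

889 px

First fit — 1.90:1 into 4468×3351 spans the width: 4468.00 × 2351.58.
4×3 in 2534×1267: fills the height, so the intermediate becomes 1689.33 × 1267.00 — a scale of ×0.3781.
The feature scales with it: height 2351.58 × 0.3781 ≈ 889.12.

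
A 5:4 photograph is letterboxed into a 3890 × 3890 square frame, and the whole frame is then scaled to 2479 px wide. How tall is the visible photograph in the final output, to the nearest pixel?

1983 px

In the 3890×3890 frame the photograph fills the width: height = 3890 × 4/5 ≈ 3112.00 px.
The frame scales by 2479/3890 = 0.6373; 3112.00 × 0.6373 ≈ 1983.20 px.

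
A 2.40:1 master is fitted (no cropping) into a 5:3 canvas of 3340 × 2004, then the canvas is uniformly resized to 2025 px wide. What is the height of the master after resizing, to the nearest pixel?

Fitted into 3340×2004, the master spans the width; its height is 3340 / 2.400 ≈ 1391.67 px.
Resizing to 2025 px wide multiplies everything by 0.6063: 1391.67 → 843.75 px.

844 px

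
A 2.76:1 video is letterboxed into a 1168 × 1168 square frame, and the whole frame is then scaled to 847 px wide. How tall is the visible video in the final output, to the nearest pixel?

307 px

In the 1168×1168 frame the video fills the width: height = 1168 / 2.760 ≈ 423.19 px.
Resizing to 847 px wide multiplies everything by 0.7252: 423.19 → 306.88 px.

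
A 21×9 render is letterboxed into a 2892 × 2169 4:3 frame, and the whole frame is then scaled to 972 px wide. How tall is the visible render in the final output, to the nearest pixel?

At 2892×2169 the render is width-limited, so height = 2892 × 9/21 ≈ 1239.43 px.
Resizing to 972 px wide multiplies everything by 0.3361: 1239.43 → 416.57 px.

417 px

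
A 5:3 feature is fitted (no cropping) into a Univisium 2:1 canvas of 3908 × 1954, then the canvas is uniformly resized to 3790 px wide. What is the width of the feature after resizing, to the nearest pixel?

3158 px

At 3908×1954 the feature is height-limited, so width = 1954 × 5/3 ≈ 3256.67 px.
The frame scales by 3790/3908 = 0.9698; 3256.67 × 0.9698 ≈ 3158.33 px.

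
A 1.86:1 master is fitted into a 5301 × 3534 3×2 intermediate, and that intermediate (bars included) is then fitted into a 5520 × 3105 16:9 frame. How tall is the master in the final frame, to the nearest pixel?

2504 px

Inside the 5301×3534 canvas the master is width-limited at 5301.00 × 2850.00.
3×2 in 5520×3105: fills the height, so the intermediate becomes 4657.50 × 3105.00 — a scale of ×0.8786.
The master scales with it: height 2850.00 × 0.8786 ≈ 2504.03.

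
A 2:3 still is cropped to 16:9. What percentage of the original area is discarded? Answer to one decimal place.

62.5%

Going from 2:3 to 16:9 means cutting height while keeping width.
Area ratio = (0.667)/(1.778) = 37.50%; the remaining 62.50% is cropped out.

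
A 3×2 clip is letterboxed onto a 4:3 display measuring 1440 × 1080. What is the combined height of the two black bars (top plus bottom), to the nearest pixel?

120 px

3×2 is wider than 4:3, so it spans the full width.
The clip is 1440 × 2/3 ≈ 960.00 px tall.
Leftover height: 1080 − 960.00 = 120.00 px.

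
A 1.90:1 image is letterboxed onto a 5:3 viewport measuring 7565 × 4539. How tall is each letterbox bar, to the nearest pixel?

1.90:1 (1.900) > 5:3 (1.667), so the image fills the width.
The image is 7565 / 1.900 ≈ 3981.58 px tall.
4539 − 3981.58 = 557.42 px of bars (278.71 each).

279 px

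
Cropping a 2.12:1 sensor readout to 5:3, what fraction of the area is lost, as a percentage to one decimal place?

5:3 is narrower than 2.12:1, so the crop keeps the full height and trims the width.
Area ratio = (1.667)/(2.120) = 78.62%; the remaining 21.38% is cropped out.

21.4%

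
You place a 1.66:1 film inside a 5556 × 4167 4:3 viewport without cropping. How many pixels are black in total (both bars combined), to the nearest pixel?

4555987 pixels

1.66:1 (1.660) > 4:3 (1.333), so the film fills the width.
The film is 5556 / 1.660 ≈ 3346.9880 px tall.
4167 − 3346.9880 = 820.0120 px of bars.
Bar area = 820.0120 × 5556 ≈ 4555987 px.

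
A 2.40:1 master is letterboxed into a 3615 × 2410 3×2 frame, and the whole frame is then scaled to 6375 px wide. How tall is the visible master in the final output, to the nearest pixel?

At 3615×2410 the master is width-limited, so height = 3615 / 2.400 ≈ 1506.25 px.
Scaling 3615 → 6375 is ×1.7635, so the height becomes 1506.25 × 1.7635 ≈ 2656.25 px.

2656 px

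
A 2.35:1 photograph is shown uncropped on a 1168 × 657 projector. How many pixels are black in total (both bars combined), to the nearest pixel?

2.35:1 is wider than 16×9, so it spans the full width.
Content height = 1168 / 2.350 ≈ 497.0213 px.
Black = 657 − 497.0213 = 159.9787 px.
That's 159.9787 × 1168 ≈ 186855 black pixels.

186855 pixels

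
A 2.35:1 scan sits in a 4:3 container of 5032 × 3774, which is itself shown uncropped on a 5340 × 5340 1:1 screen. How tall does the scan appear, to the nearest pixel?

2272 px

First fit — 2.35:1 into 5032×3774 spans the width: 5032.00 × 2141.28.
Second fit — the 4:3 canvas into 5340×5340 spans the width: 5340.00 × 4005.00 (×1.0612 from 5032×3774).
So the scan's height is 2141.28 × 1.0612 ≈ 2272.34.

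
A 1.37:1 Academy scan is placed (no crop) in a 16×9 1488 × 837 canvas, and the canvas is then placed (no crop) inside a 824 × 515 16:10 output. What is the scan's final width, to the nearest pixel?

First fit — 1.37:1 Academy into 1488×837 spans the height: 1146.69 × 837.00.
16×9 in 824×515: fills the width, so the intermediate becomes 824.00 × 463.50 — a scale of ×0.5538.
So the scan's width is 1146.69 × 0.5538 ≈ 635.00.

635 px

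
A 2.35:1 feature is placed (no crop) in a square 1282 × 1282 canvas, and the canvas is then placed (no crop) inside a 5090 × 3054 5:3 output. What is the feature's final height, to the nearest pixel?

First fit — 2.35:1 into 1282×1282 spans the width: 1282.00 × 545.53.
square in 5090×3054: fills the height, so the intermediate becomes 3054.00 × 3054.00 — a scale of ×2.3822.
The feature scales with it: height 545.53 × 2.3822 ≈ 1299.57.

1300 px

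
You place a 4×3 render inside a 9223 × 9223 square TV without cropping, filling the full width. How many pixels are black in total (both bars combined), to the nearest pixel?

That makes the image 6917.2500 px tall (9223 × 3/4).
9223 − 6917.2500 = 2305.7500 px of bars.
That's 2305.7500 × 9223 ≈ 21265932 black pixels.

21265932 pixels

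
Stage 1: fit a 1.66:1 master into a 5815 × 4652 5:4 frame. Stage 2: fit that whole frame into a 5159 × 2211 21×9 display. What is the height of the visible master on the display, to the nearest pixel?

First fit — 1.66:1 into 5815×4652 spans the width: 5815.00 × 3503.01.
5:4 in 5159×2211: fills the height, so the intermediate becomes 2763.75 × 2211.00 — a scale of ×0.4753.
So the master's height is 3503.01 × 0.4753 ≈ 1664.91.

1665 px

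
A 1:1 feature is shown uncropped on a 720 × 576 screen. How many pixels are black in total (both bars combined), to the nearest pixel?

Since 1.000 < 1.250, the feature is height-limited.
That makes the image 576.0000 px wide (576 × 1/1).
Leftover width: 720 − 576.0000 = 144.0000 px.
Bar area = 144.0000 × 576 ≈ 82944 px.

82944 pixels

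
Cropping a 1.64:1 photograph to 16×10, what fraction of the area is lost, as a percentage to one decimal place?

2.4%

The height stays; only width is cut (since 16×10 is narrower than 1.64:1).
Area ratio = (1.600)/(1.640) = 97.56%; the remaining 2.44% is cropped out.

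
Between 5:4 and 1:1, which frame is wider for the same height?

5:4

5:4 = 1.25 and 1; 1.25 > 1.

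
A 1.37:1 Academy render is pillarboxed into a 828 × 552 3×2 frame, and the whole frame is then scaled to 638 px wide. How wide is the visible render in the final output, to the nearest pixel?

583 px

At 828×552 the render is height-limited, so width = 552 × 1.370 ≈ 756.24 px.
Scaling 828 → 638 is ×0.7705, so the width becomes 756.24 × 0.7705 ≈ 582.71 px.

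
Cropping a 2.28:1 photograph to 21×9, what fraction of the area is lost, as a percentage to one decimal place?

Going from 2.28:1 to 21×9 means cutting height while keeping width.
(2.280)/(2.333) ≈ 0.977 of the area survives, leaving 2.29% discarded.

2.3%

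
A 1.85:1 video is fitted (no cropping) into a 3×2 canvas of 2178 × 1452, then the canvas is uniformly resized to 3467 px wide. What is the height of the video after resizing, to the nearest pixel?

At 2178×1452 the video is width-limited, so height = 2178 / 1.850 ≈ 1177.30 px.
Resizing to 3467 px wide multiplies everything by 1.5918: 1177.30 → 1874.05 px.

1874 px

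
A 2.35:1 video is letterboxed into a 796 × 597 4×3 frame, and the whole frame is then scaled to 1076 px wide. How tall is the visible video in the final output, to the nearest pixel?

458 px

Fitted into 796×597, the video spans the width; its height is 796 / 2.350 ≈ 338.72 px.
Scaling 796 → 1076 is ×1.3518, so the height becomes 338.72 × 1.3518 ≈ 457.87 px.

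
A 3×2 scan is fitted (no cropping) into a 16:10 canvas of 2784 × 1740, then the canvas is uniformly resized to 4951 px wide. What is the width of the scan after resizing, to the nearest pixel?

4642 px

Fitted into 2784×1740, the scan spans the height; its width is 1740 × 3/2 ≈ 2610.00 px.
Scaling 2784 → 4951 is ×1.7784, so the width becomes 2610.00 × 1.7784 ≈ 4641.56 px.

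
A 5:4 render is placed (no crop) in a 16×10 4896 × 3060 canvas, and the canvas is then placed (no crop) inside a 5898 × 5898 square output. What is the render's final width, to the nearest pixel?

4608 px

First fit — 5:4 into 4896×3060 spans the height: 3825.00 × 3060.00.
16×10 in 5898×5898: fills the width, so the intermediate becomes 5898.00 × 3686.25 — a scale of ×1.2047.
So the render's width is 3825.00 × 1.2047 ≈ 4607.81.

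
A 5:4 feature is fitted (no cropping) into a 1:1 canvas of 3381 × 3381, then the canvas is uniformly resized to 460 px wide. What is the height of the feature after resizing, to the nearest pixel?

In the 3381×3381 frame the feature fills the width: height = 3381 × 4/5 ≈ 2704.80 px.
Resizing to 460 px wide multiplies everything by 0.1361: 2704.80 → 368.00 px.

368 px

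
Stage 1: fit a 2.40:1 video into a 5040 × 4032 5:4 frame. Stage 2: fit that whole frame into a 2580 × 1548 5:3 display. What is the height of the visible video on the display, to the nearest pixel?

First fit — 2.40:1 into 5040×4032 spans the width: 5040.00 × 2100.00.
The 5:4 canvas is height-limited in 2580×1548, giving 1935.00 × 1548.00; scale factor 0.3839.
So the video's height is 2100.00 × 0.3839 ≈ 806.25.

806 px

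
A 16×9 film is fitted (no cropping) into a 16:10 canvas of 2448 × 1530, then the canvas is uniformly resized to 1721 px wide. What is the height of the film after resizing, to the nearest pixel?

Fitted into 2448×1530, the film spans the width; its height is 2448 × 9/16 ≈ 1377.00 px.
The frame scales by 1721/2448 = 0.7030; 1377.00 × 0.7030 ≈ 968.06 px.

968 px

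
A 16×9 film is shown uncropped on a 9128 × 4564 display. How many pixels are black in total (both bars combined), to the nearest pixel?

4628910 pixels

16×9 (1.778) < 2:1 (2.000), so the film fills the height.
That makes the image 8113.7778 px wide (4564 × 16/9).
9128 − 8113.7778 = 1014.2222 px of bars.
Across the 4564-px span: 1014.2222 × 4564 ≈ 4628910 px.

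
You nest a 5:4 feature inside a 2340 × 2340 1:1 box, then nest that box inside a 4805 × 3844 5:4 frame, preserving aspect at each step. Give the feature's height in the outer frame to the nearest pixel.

First fit — 5:4 into 2340×2340 spans the width: 2340.00 × 1872.00.
1:1 in 4805×3844: fills the height, so the intermediate becomes 3844.00 × 3844.00 — a scale of ×1.6427.
Applying the same ×1.6427: 1872.00 → 3075.20.

3075 px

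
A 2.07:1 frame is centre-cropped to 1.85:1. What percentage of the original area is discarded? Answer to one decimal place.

1.85:1 is narrower than 2.07:1, so the crop keeps the full height and trims the width.
(1.850)/(2.070) ≈ 0.894 of the area survives, leaving 10.63% discarded.

10.6%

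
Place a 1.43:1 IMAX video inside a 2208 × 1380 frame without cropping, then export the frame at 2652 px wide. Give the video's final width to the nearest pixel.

Fitted into 2208×1380, the video spans the height; its width is 1380 × 1.430 ≈ 1973.40 px.
Scaling 2208 → 2652 is ×1.2011, so the width becomes 1973.40 × 1.2011 ≈ 2370.22 px.

2370 px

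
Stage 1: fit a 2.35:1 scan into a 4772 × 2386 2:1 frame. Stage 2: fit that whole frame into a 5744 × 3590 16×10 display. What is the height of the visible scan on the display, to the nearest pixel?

First fit — 2.35:1 into 4772×2386 spans the width: 4772.00 × 2030.64.
The 2:1 canvas is width-limited in 5744×3590, giving 5744.00 × 2872.00; scale factor 1.2037.
The scan scales with it: height 2030.64 × 1.2037 ≈ 2444.26.

2444 px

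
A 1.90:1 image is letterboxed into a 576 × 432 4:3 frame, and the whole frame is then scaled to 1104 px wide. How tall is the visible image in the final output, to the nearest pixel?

In the 576×432 frame the image fills the width: height = 576 / 1.900 ≈ 303.16 px.
The frame scales by 1104/576 = 1.9167; 303.16 × 1.9167 ≈ 581.05 px.

581 px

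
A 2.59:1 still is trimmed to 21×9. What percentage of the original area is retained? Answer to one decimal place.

90.1%

The height stays; only width is cut (since 21×9 is narrower than 2.59:1).
Area ratio = (2.333)/(2.590) = 90.09% retained.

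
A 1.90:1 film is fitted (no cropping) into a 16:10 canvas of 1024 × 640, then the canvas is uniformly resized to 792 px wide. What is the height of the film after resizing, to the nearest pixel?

At 1024×640 the film is width-limited, so height = 1024 / 1.900 ≈ 538.95 px.
Scaling 1024 → 792 is ×0.7734, so the height becomes 538.95 × 0.7734 ≈ 416.84 px.

417 px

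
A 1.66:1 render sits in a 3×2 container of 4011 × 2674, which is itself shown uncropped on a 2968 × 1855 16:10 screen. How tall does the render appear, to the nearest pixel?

1676 px

1.66:1 in 4011×2674: fills the width, so the render is 4011.00 × 2416.27.
The 3×2 canvas is height-limited in 2968×1855, giving 2782.50 × 1855.00; scale factor 0.6937.
Applying the same ×0.6937: 2416.27 → 1676.20.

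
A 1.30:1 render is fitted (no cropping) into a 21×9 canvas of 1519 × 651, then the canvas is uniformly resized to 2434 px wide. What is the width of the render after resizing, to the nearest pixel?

Fitted into 1519×651, the render spans the height; its width is 651 × 1.300 ≈ 846.30 px.
Scaling 1519 → 2434 is ×1.6024, so the width becomes 846.30 × 1.6024 ≈ 1356.09 px.

1356 px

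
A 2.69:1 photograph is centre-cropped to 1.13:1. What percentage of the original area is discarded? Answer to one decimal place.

58.0%

1.13:1 is narrower than 2.69:1, so the crop keeps the full height and trims the width.
Fraction kept = (1.130)/(2.690) ≈ 42.01%, so 57.99% is lost.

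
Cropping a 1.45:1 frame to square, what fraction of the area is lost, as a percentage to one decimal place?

31.0%

The height stays; only width is cut (since square is narrower than 1.45:1).
Fraction kept = (1.000)/(1.450) ≈ 68.97%, so 31.03% is lost.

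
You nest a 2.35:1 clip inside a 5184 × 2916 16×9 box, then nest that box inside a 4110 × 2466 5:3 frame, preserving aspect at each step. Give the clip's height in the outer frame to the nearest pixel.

1749 px

2.35:1 in 5184×2916: fills the width, so the clip is 5184.00 × 2205.96.
The 16×9 canvas is width-limited in 4110×2466, giving 4110.00 × 2311.88; scale factor 0.7928.
Applying the same ×0.7928: 2205.96 → 1748.94.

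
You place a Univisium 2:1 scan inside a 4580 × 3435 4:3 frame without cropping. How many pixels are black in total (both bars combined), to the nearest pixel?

Univisium 2:1 (2.000) > 4:3 (1.333), so the scan fills the width.
The scan is 4580 × 1/2 ≈ 2290.0000 px tall.
Black = 3435 − 2290.0000 = 1145.0000 px.
Bar area = 1145.0000 × 4580 ≈ 5244100 px.

5244100 pixels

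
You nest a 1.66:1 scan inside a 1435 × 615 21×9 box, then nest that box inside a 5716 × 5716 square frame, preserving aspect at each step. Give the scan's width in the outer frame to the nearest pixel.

1.66:1 in 1435×615: fills the height, so the scan is 1020.90 × 615.00.
21×9 in 5716×5716: fills the width, so the intermediate becomes 5716.00 × 2449.71 — a scale of ×3.9833.
The scan scales with it: width 1020.90 × 3.9833 ≈ 4066.53.

4067 px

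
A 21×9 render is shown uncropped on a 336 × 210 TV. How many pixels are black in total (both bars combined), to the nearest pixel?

22176 pixels

21×9 is wider than 16:10, so it spans the full width.
Content height = 336 × 9/21 ≈ 144.0000 px.
Leftover height: 210 − 144.0000 = 66.0000 px.
That's 66.0000 × 336 ≈ 22176 black pixels.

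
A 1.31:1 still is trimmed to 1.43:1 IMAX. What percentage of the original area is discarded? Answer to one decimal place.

1.43:1 IMAX is wider than 1.31:1, so the crop keeps the full width and trims the height.
(1.310)/(1.430) ≈ 0.916 of the area survives, leaving 8.39% discarded.

8.4%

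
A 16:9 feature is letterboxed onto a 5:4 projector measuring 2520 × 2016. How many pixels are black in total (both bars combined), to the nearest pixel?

Since 1.778 > 1.250, the feature is width-limited.
That makes the image 1417.5000 px tall (2520 × 9/16).
Black = 2016 − 1417.5000 = 598.5000 px.
Across the 2520-px span: 598.5000 × 2520 ≈ 1508220 px.

1508220 pixels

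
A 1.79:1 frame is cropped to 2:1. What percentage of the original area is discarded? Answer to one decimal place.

10.5%

2:1 is wider than 1.79:1, so the crop keeps the full width and trims the height.
Fraction kept = (1.790)/(2.000) ≈ 89.50%, so 10.50% is lost.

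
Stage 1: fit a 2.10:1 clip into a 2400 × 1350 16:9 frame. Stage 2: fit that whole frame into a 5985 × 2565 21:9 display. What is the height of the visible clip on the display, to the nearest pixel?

2171 px

Inside the 2400×1350 canvas the clip is width-limited at 2400.00 × 1142.86.
The 16:9 canvas is height-limited in 5985×2565, giving 4560.00 × 2565.00; scale factor 1.9000.
Applying the same ×1.9000: 1142.86 → 2171.43.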